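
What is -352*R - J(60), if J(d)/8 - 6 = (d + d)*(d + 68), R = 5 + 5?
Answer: -126448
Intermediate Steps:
R = 10
J(d) = 48 + 16*d*(68 + d) (J(d) = 48 + 8*((d + d)*(d + 68)) = 48 + 8*((2*d)*(68 + d)) = 48 + 8*(2*d*(68 + d)) = 48 + 16*d*(68 + d))
-352*R - J(60) = -352*10 - (48 + 16*60² + 1088*60) = -3520 - (48 + 16*3600 + 65280) = -3520 - (48 + 57600 + 65280) = -3520 - 1*122928 = -3520 - 122928 = -126448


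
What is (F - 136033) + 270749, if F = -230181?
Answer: -95465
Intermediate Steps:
(F - 136033) + 270749 = (-230181 - 136033) + 270749 = -366214 + 270749 = -95465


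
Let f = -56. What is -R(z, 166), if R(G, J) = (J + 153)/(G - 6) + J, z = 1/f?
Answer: -38078/337 ≈ -112.99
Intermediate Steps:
z = -1/56 (z = 1/(-56) = -1/56 ≈ -0.017857)
R(G, J) = J + (153 + J)/(-6 + G) (R(G, J) = (153 + J)/(-6 + G) + J = J + (153 + J)/(-6 + G))
-R(z, 166) = -(153 - 5*166 - 1/56*166)/(-6 - 1/56) = -(153 - 830 - 83/28)/(-337/56) = -(-56)*(-19039)/(337*28) = -1*38078/337 = -38078/337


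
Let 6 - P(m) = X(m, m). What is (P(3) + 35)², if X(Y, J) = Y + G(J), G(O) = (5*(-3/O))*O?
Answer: 2809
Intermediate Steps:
G(O) = -15 (G(O) = (-15/O)*O = -15)
X(Y, J) = -15 + Y (X(Y, J) = Y - 15 = -15 + Y)
P(m) = 21 - m (P(m) = 6 - (-15 + m) = 6 + (15 - m) = 21 - m)
(P(3) + 35)² = ((21 - 1*3) + 35)² = ((21 - 3) + 35)² = (18 + 35)² = 53² = 2809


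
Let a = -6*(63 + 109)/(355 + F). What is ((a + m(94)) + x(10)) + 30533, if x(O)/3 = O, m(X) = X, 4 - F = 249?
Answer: 1685619/55 ≈ 30648.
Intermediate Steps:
F = -245 (F = 4 - 1*249 = 4 - 249 = -245)
x(O) = 3*O
a = -516/55 (a = -6*(63 + 109)/(355 - 245) = -1032/110 = -6*86/55 = -516/55 ≈ -9.3818)
((a + m(94)) + x(10)) + 30533 = ((-516/55 + 94) + 3*10) + 30533 = (4654/55 + 30) + 30533 = 6304/55 + 30533 = 1685619/55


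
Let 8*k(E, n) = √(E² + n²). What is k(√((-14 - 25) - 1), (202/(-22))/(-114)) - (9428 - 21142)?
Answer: 11714 + I*√62890439/10032 ≈ 11714.0 + 0.79051*I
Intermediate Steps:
k(E, n) = √(E² + n²)/8
k(√((-14 - 25) - 1), (202/(-22))/(-114)) - (9428 - 21142) = √((√((-14 - 25) - 1))² + ((202/(-22))/(-114))²)/8 - (9428 - 21142) = √((√(-39 - 1))² + ((202*(-1/22))*(-1/114))²)/8 - 1*(-11714) = √((√(-40))² + (-101/11*(-1/114))²)/8 + 11714 = √((2*I*√10)² + (101/1254)²)/8 + 11714 = √(-40 + 10201/1572516)/8 + 11714 = √(-62890439/1572516)/8 + 11714 = (I*√62890439/1254)/8 + 11714 = I*√62890439/10032 + 11714 = 11714 + I*√62890439/10032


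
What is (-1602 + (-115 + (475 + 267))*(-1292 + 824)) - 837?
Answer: -295875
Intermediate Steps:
(-1602 + (-115 + (475 + 267))*(-1292 + 824)) - 837 = (-1602 + (-115 + 742)*(-468)) - 837 = (-1602 + 627*(-468)) - 837 = (-1602 - 293436) - 837 = -295038 - 837 = -295875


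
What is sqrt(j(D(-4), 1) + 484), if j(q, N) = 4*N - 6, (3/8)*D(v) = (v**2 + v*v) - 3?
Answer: sqrt(482) ≈ 21.954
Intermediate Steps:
D(v) = -8 + 16*v**2/3 (D(v) = 8*((v**2 + v*v) - 3)/3 = 8*((v**2 + v**2) - 3)/3 = 8*(2*v**2 - 3)/3 = 8*(-3 + 2*v**2)/3 = -8 + 16*v**2/3)
j(q, N) = -6 + 4*N
sqrt(j(D(-4), 1) + 484) = sqrt((-6 + 4*1) + 484) = sqrt((-6 + 4) + 484) = sqrt(-2 + 484) = sqrt(482)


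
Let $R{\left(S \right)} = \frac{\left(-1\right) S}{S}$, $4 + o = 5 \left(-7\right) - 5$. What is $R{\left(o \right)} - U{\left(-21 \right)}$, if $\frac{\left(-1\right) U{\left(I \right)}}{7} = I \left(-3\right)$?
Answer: $440$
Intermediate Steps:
$o = -44$ ($o = -4 + \left(5 \left(-7\right) - 5\right) = -4 - 40 = -44$)
$U{\left(I \right)} = 21 I$ ($U{\left(I \right)} = - 7 I \left(-3\right) = - 7 \left(- 3 I\right) = 21 I$)
$R{\left(S \right)} = -1$
$R{\left(o \right)} - U{\left(-21 \right)} = -1 - 21 \left(-21\right) = -1 - -441 = -1 + 441 = 440$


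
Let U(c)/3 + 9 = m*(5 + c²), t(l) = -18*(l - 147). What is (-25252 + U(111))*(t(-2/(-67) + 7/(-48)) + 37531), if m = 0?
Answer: -544408316489/536 ≈ -1.0157e+9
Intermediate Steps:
t(l) = 2646 - 18*l (t(l) = -18*(-147 + l) = 2646 - 18*l)
U(c) = -27 (U(c) = -27 + 3*(0*(5 + c²)) = -27 + 3*0 = -27 + 0 = -27)
(-25252 + U(111))*(t(-2/(-67) + 7/(-48)) + 37531) = (-25252 - 27)*((2646 - 18*(-2/(-67) + 7/(-48))) + 37531) = -25279*((2646 - 18*(-2*(-1/67) + 7*(-1/48))) + 37531) = -25279*((2646 - 18*(2/67 - 7/48)) + 37531) = -25279*((2646 - 18*(-373/3216)) + 37531) = -25279*((2646 + 1119/536) + 37531) = -25279*(1419375/536 + 37531) = -25279*21535991/536 = -544408316489/536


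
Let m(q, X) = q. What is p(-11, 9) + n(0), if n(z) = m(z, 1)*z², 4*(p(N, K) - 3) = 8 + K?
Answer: 29/4 ≈ 7.2500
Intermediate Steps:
p(N, K) = 5 + K/4 (p(N, K) = 3 + (8 + K)/4 = 3 + (2 + K/4) = 5 + K/4)
n(z) = z³ (n(z) = z*z² = z³)
p(-11, 9) + n(0) = (5 + (¼)*9) + 0³ = (5 + 9/4) + 0 = 29/4 + 0 = 29/4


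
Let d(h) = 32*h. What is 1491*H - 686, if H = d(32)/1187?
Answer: 712502/1187 ≈ 600.25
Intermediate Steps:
H = 1024/1187 (H = (32*32)/1187 = 1024*(1/1187) = 1024/1187 ≈ 0.86268)
1491*H - 686 = 1491*(1024/1187) - 686 = 1526784/1187 - 686 = 712502/1187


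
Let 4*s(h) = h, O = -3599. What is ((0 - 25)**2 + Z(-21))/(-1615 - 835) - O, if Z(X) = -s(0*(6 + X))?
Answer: 352677/98 ≈ 3598.7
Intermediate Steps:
s(h) = h/4
Z(X) = 0 (Z(X) = -0*(6 + X)/4 = -0/4 = -1*0 = 0)
((0 - 25)**2 + Z(-21))/(-1615 - 835) - O = ((0 - 25)**2 + 0)/(-1615 - 835) - 1*(-3599) = ((-25)**2 + 0)/(-2450) + 3599 = (625 + 0)*(-1/2450) + 3599 = 625*(-1/2450) + 3599 = -25/98 + 3599 = 352677/98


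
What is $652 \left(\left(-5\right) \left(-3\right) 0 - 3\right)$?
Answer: $-1956$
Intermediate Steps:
$652 \left(\left(-5\right) \left(-3\right) 0 - 3\right) = 652 \left(15 \cdot 0 - 3\right) = 652 \left(0 - 3\right) = 652 \left(-3\right) = -1956$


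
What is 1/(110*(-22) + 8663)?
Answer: 1/6243 ≈ 0.00016018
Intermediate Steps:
1/(110*(-22) + 8663) = 1/(-2420 + 8663) = 1/6243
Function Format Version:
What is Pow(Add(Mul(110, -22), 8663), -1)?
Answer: Rational(1, 6243) ≈ 0.00016018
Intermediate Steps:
Pow(Add(Mul(110, -22), 8663), -1) = Pow(Add(-2420, 8663), -1) = Pow(6243, -1) = Rational(1, 6243)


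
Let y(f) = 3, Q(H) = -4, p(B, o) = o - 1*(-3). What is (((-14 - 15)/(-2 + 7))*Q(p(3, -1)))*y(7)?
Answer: 348/5 ≈ 69.600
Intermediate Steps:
p(B, o) = 3 + o (p(B, o) = o + 3 = 3 + o)
(((-14 - 15)/(-2 + 7))*Q(p(3, -1)))*y(7) = (((-14 - 15)/(-2 + 7))*(-4))*3 = (-29/5*(-4))*3 = (-29*⅕*(-4))*3 = -29/5*(-4)*3 = (116/5)*3 = 348/5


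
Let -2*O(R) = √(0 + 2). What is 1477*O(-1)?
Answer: -1477*√2/2 ≈ -1044.4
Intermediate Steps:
O(R) = -√2/2 (O(R) = -√(0 + 2)/2 = -√2/2)
1477*O(-1) = 1477*(-√2/2) = -1477*√2/2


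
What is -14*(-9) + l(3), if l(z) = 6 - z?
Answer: 129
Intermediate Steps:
-14*(-9) + l(3) = -14*(-9) + (6 - 1*3) = 126 + (6 - 3) = 126 + 3 = 129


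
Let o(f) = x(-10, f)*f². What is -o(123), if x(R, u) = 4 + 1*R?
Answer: 90774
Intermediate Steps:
x(R, u) = 4 + R
o(f) = -6*f² (o(f) = (4 - 10)*f² = -6*f²)
-o(123) = -(-6)*123² = -(-6)*15129 = -1*(-90774) = 90774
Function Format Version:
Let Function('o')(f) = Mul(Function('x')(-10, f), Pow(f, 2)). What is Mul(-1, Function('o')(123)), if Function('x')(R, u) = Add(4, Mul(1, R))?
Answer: 90774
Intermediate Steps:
Function('x')(R, u) = Add(4, R)
Function('o')(f) = Mul(-6, Pow(f, 2)) (Function('o')(f) = Mul(Add(4, -10), Pow(f, 2)) = Mul(-6, Pow(f, 2)))
Mul(-1, Function('o')(123)) = Mul(-1, Mul(-6, Pow(123, 2))) = Mul(-1, Mul(-6, 15129)) = Mul(-1, -90774) = 90774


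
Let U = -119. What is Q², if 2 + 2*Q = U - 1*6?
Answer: 16129/4 ≈ 4032.3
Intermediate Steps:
Q = -127/2 (Q = -1 + (-119 - 1*6)/2 = -1 + (-119 - 6)/2 = -1 + (½)*(-125) = -1 - 125/2 = -127/2 ≈ -63.500)
Q² = (-127/2)² = 16129/4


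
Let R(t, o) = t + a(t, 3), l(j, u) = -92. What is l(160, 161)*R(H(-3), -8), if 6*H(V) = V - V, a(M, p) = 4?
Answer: -368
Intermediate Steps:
H(V) = 0 (H(V) = (V - V)/6 = (⅙)*0 = 0)
R(t, o) = 4 + t (R(t, o) = t + 4 = 4 + t)
l(160, 161)*R(H(-3), -8) = -92*(4 + 0) = -92*4 = -368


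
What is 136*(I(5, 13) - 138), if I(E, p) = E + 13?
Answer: -16320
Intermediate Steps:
I(E, p) = 13 + E
136*(I(5, 13) - 138) = 136*((13 + 5) - 138) = 136*(18 - 138) = 136*(-120) = -16320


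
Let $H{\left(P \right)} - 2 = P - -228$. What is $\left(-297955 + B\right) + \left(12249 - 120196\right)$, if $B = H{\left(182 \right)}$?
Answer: $-405490$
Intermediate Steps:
$H{\left(P \right)} = 230 + P$ ($H{\left(P \right)} = 2 + \left(P - -228\right) = 2 + \left(P + 228\right) = 2 + \left(228 + P\right) = 230 + P$)
$B = 412$ ($B = 230 + 182 = 412$)
$\left(-297955 + B\right) + \left(12249 - 120196\right) = \left(-297955 + 412\right) + \left(12249 - 120196\right) = -297543 + \left(12249 - 120196\right) = -297543 - 107947 = -405490$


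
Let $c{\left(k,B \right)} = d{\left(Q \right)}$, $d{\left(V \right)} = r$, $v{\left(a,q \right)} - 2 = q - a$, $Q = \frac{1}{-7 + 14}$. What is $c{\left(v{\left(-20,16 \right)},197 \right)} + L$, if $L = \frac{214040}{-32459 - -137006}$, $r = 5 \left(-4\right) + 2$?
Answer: $- \frac{1667806}{104547} \approx -15.953$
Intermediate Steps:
$Q = \frac{1}{7} \approx 0.14286$
$v{\left(a,q \right)} = 2 + q - a$ ($v{\left(a,q \right)} = 2 - \left(a - q\right) = 2 + q - a$)
$r = -18$ ($r = -20 + 2 = -18$)
$d{\left(V \right)} = -18$
$c{\left(k,B \right)} = -18$
$L = \frac{214040}{104547}$ ($L = \frac{214040}{-32459 + 137006} = \frac{214040}{104547} \approx 2.0473$)
$c{\left(v{\left(-20,16 \right)},197 \right)} + L = -18 + \frac{214040}{104547} = - \frac{1667806}{104547}$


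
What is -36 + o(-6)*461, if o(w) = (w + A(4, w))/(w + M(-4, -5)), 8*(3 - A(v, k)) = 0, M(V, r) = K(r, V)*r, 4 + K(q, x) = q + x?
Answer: -3507/59 ≈ -59.441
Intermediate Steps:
K(q, x) = -4 + q + x (K(q, x) = -4 + (q + x) = -4 + q + x)
M(V, r) = r*(-4 + V + r) (M(V, r) = (-4 + r + V)*r = (-4 + V + r)*r = r*(-4 + V + r))
A(v, k) = 3 (A(v, k) = 3 - ⅛*0 = 3 + 0 = 3)
o(w) = (3 + w)/(65 + w) (o(w) = (w + 3)/(w - 5*(-4 - 4 - 5)) = (3 + w)/(w - 5*(-13)) = (3 + w)/(w + 65) = (3 + w)/(65 + w))
-36 + o(-6)*461 = -36 + ((3 - 6)/(65 - 6))*461 = -36 + (-3/59)*461 = -36 + ((1/59)*(-3))*461 = -36 - 3/59*461 = -36 - 1383/59 = -3507/59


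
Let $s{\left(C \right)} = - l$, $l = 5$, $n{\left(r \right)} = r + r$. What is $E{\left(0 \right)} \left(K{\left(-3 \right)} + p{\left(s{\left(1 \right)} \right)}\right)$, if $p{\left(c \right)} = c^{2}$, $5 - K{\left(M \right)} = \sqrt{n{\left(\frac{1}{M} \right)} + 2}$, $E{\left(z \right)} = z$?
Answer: $0$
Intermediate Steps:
$n{\left(r \right)} = 2 r$
$s{\left(C \right)} = -5$ ($s{\left(C \right)} = \left(-1\right) 5 = -5$)
$K{\left(M \right)} = 5 - \sqrt{2 + \frac{2}{M}}$ ($K{\left(M \right)} = 5 - \sqrt{\frac{2}{M} + 2} = 5 - \sqrt{2 + \frac{2}{M}}$)
$E{\left(0 \right)} \left(K{\left(-3 \right)} + p{\left(s{\left(1 \right)} \right)}\right) = 0 \left(\left(5 - \sqrt{2} \sqrt{\frac{1 - 3}{-3}}\right) + \left(-5\right)^{2}\right) = 0 \left(\left(5 - \sqrt{2} \sqrt{\left(- \frac{1}{3}\right) \left(-2\right)}\right) + 25\right) = 0 \left(\left(5 - \sqrt{2} \sqrt{\frac{2}{3}}\right) + 25\right) = 0 \left(\left(5 - \sqrt{2} \frac{\sqrt{6}}{3}\right) + 25\right) = 0 \left(\left(5 - \frac{2 \sqrt{3}}{3}\right) + 25\right) = 0 \left(30 - \frac{2 \sqrt{3}}{3}\right) = 0$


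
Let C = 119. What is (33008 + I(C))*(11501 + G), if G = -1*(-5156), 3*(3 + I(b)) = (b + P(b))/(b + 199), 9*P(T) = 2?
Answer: 4720294023971/8586 ≈ 5.4977e+8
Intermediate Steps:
P(T) = 2/9 (P(T) = (⅑)*2 = 2/9)
I(b) = -3 + (2/9 + b)/(3*(199 + b)) (I(b) = -3 + ((b + 2/9)/(b + 199))/3 = -3 + ((2/9 + b)/(199 + b))/3 = -3 + (2/9 + b)/(3*(199 + b)))
G = 5156
(33008 + I(C))*(11501 + G) = (33008 + (-16117 - 72*119)/(27*(199 + 119)))*(11501 + 5156) = (33008 + (1/27)*(-16117 - 8568)/318)*16657 = (33008 + (1/27)*(1/318)*(-24685))*16657 = (33008 - 24685/8586)*16657 = (283382003/8586)*16657 = 4720294023971/8586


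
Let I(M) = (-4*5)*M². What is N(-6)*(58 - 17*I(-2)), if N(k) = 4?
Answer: 5672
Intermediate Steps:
I(M) = -20*M²
N(-6)*(58 - 17*I(-2)) = 4*(58 - (-340)*(-2)²) = 4*(58 - (-340)*4) = 4*(58 - 17*(-80)) = 4*(58 + 1360) = 4*1418 = 5672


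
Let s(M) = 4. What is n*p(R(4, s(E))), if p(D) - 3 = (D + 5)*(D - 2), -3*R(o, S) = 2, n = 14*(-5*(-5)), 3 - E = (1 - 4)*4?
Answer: -26950/9 ≈ -2994.4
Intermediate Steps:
E = 15 (E = 3 - (1 - 4)*4 = 3 - (-3)*4 = 3 - 1*(-12) = 3 + 12 = 15)
n = 350 (n = 14*25 = 350)
R(o, S) = -2/3 (R(o, S) = -1/3*2 = -2/3)
p(D) = 3 + (-2 + D)*(5 + D) (p(D) = 3 + (D + 5)*(D - 2) = 3 + (5 + D)*(-2 + D) = 3 + (-2 + D)*(5 + D))
n*p(R(4, s(E))) = 350*(-7 + (-2/3)**2 + 3*(-2/3)) = 350*(-7 + 4/9 - 2) = 350*(-77/9) = -26950/9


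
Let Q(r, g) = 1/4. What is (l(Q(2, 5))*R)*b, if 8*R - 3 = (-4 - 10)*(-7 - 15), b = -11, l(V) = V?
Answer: -3421/32 ≈ -106.91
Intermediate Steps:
Q(r, g) = ¼
R = 311/8 (R = 3/8 + ((-4 - 10)*(-7 - 15))/8 = 3/8 + (-14*(-22))/8 = 3/8 + (⅛)*308 = 3/8 + 77/2 = 311/8 ≈ 38.875)
(l(Q(2, 5))*R)*b = ((¼)*(311/8))*(-11) = (311/32)*(-11) = -3421/32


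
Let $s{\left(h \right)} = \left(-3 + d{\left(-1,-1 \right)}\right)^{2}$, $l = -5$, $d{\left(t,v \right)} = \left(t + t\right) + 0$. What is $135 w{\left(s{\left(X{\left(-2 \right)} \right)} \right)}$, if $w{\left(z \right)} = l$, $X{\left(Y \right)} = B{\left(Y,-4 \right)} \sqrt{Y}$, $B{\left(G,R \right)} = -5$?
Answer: $-675$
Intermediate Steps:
$d{\left(t,v \right)} = 2 t$ ($d{\left(t,v \right)} = 2 t + 0 = 2 t$)
$X{\left(Y \right)} = - 5 \sqrt{Y}$
$s{\left(h \right)} = 25$ ($s{\left(h \right)} = \left(-3 + 2 \left(-1\right)\right)^{2} = \left(-3 - 2\right)^{2} = \left(-5\right)^{2} = 25$)
$w{\left(z \right)} = -5$
$135 w{\left(s{\left(X{\left(-2 \right)} \right)} \right)} = 135 \left(-5\right) = -675$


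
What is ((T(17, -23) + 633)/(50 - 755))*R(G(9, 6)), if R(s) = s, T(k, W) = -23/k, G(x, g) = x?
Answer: -32214/3995 ≈ -8.0636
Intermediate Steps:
((T(17, -23) + 633)/(50 - 755))*R(G(9, 6)) = ((-23/17 + 633)/(50 - 755))*9 = ((-23*1/17 + 633)/(-705))*9 = ((-23/17 + 633)*(-1/705))*9 = ((10738/17)*(-1/705))*9 = -10738/11985*9 = -32214/3995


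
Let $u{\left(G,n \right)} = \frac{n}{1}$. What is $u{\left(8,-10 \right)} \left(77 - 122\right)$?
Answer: $450$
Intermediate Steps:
$u{\left(G,n \right)} = n$ ($u{\left(G,n \right)} = n 1 = n$)
$u{\left(8,-10 \right)} \left(77 - 122\right) = - 10 \left(77 - 122\right) = \left(-10\right) \left(-45\right) = 450$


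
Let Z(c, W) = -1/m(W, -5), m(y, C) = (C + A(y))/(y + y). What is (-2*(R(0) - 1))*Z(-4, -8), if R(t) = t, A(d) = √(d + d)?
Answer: -160/41 - 128*I/41 ≈ -3.9024 - 3.122*I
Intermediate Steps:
A(d) = √2*√d (A(d) = √(2*d) = √2*√d)
m(y, C) = (C + √2*√y)/(2*y) (m(y, C) = (C + √2*√y)/(y + y) = (C + √2*√y)/((2*y)) = (C + √2*√y)*(1/(2*y)) = (C + √2*√y)/(2*y))
Z(c, W) = -2*W/(-5 + √2*√W) (Z(c, W) = -1/((-5 + √2*√W)/(2*W)) = -2*W/(-5 + √2*√W))
(-2*(R(0) - 1))*Z(-4, -8) = (-2*(0 - 1))*(-2*(-8)/(-5 + √2*√(-8))) = (-2*(-1))*(-2*(-8)/(-5 + √2*(2*I*√2))) = 2*(-2*(-8)/(-5 + 4*I)) = 2*(-2*(-8)*(-5 - 4*I)/41) = 2*(-80/41 - 64*I/41) = -160/41 - 128*I/41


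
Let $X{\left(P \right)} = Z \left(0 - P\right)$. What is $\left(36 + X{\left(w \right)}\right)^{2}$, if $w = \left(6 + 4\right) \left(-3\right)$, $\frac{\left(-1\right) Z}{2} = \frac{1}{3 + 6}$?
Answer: $\frac{7744}{9} \approx 860.44$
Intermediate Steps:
$Z = - \frac{2}{9}$ ($Z = - \frac{2}{3 + 6} = - \frac{2}{9} \approx -0.22222$)
$w = -30$ ($w = 10 \left(-3\right) = -30$)
$X{\left(P \right)} = \frac{2 P}{9}$ ($X{\left(P \right)} = - \frac{2 \left(0 - P\right)}{9} = - \frac{2 \left(- P\right)}{9} = \frac{2 P}{9}$)
$\left(36 + X{\left(w \right)}\right)^{2} = \left(36 + \frac{2}{9} \left(-30\right)\right)^{2} = \left(36 - \frac{20}{3}\right)^{2} = \left(\frac{88}{3}\right)^{2} = \frac{7744}{9}$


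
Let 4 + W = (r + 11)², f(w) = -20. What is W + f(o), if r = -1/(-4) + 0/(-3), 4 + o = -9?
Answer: 1641/16 ≈ 102.56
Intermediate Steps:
o = -13 (o = -4 - 9 = -13)
r = ¼ (r = -1*(-¼) + 0*(-⅓) = ¼ + 0 = ¼ ≈ 0.25000)
W = 1961/16 (W = -4 + (¼ + 11)² = -4 + (45/4)² = -4 + 2025/16 = 1961/16 ≈ 122.56)
W + f(o) = 1961/16 - 20 = 1641/16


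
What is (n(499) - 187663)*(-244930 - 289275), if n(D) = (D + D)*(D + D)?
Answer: -431819803905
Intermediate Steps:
n(D) = 4*D² (n(D) = (2*D)*(2*D) = 4*D²)
(n(499) - 187663)*(-244930 - 289275) = (4*499² - 187663)*(-244930 - 289275) = (4*249001 - 187663)*(-534205) = (996004 - 187663)*(-534205) = 808341*(-534205) = -431819803905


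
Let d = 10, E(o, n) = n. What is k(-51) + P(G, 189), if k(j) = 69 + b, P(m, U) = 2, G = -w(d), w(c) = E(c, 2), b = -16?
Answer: 55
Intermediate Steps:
w(c) = 2
G = -2 (G = -1*2 = -2)
k(j) = 53 (k(j) = 69 - 16 = 53)
k(-51) + P(G, 189) = 53 + 2 = 55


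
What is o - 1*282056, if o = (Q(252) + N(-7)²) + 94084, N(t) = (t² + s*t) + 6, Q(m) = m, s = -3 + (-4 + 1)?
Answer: -178311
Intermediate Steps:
s = -6 (s = -3 - 3 = -6)
N(t) = 6 + t² - 6*t (N(t) = (t² - 6*t) + 6 = 6 + t² - 6*t)
o = 103745 (o = (252 + (6 + (-7)² - 6*(-7))²) + 94084 = (252 + (6 + 49 + 42)²) + 94084 = (252 + 97²) + 94084 = (252 + 9409) + 94084 = 9661 + 94084 = 103745)
o - 1*282056 = 103745 - 1*282056 = 103745 - 282056 = -178311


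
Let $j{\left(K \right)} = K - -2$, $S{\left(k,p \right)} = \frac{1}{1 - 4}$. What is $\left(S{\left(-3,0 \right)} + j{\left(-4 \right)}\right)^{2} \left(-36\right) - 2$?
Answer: $-198$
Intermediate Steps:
$S{\left(k,p \right)} = - \frac{1}{3}$ ($S{\left(k,p \right)} = \frac{1}{-3} = - \frac{1}{3}$)
$j{\left(K \right)} = 2 + K$ ($j{\left(K \right)} = K + 2 = 2 + K$)
$\left(S{\left(-3,0 \right)} + j{\left(-4 \right)}\right)^{2} \left(-36\right) - 2 = \left(- \frac{1}{3} + \left(2 - 4\right)\right)^{2} \left(-36\right) - 2 = \left(- \frac{1}{3} - 2\right)^{2} \left(-36\right) - 2 = \left(- \frac{7}{3}\right)^{2} \left(-36\right) - 2 = \frac{49}{9} \left(-36\right) - 2 = -196 - 2 = -198$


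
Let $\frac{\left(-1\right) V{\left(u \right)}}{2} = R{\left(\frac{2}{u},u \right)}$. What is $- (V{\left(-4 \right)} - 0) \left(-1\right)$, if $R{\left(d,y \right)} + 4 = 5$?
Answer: $-2$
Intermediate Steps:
$R{\left(d,y \right)} = 1$ ($R{\left(d,y \right)} = -4 + 5 = 1$)
$V{\left(u \right)} = -2$ ($V{\left(u \right)} = \left(-2\right) 1 = -2$)
$- (V{\left(-4 \right)} - 0) \left(-1\right) = - (-2 - 0) \left(-1\right) = - (-2 + 0) \left(-1\right) = \left(-1\right) \left(-2\right) \left(-1\right) = 2 \left(-1\right) = -2$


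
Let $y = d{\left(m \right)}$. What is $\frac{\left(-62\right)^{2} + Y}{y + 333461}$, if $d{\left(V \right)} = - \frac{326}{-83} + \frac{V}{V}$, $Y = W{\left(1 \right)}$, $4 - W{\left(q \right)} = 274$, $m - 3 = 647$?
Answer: $\frac{148321}{13838836} \approx 0.010718$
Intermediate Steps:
$m = 650$ ($m = 3 + 647 = 650$)
$W{\left(q \right)} = -270$ ($W{\left(q \right)} = 4 - 274 = -270$)
$Y = -270$
$d{\left(V \right)} = \frac{409}{83}$ ($d{\left(V \right)} = \left(-326\right) \left(- \frac{1}{83}\right) + 1 = \frac{326}{83} + 1 = \frac{409}{83}$)
$y = \frac{409}{83} \approx 4.9277$
$\frac{\left(-62\right)^{2} + Y}{y + 333461} = \frac{\left(-62\right)^{2} - 270}{\frac{409}{83} + 333461} = \frac{3844 - 270}{\frac{27677672}{83}} = 3574 \cdot \frac{83}{27677672} = \frac{148321}{13838836}$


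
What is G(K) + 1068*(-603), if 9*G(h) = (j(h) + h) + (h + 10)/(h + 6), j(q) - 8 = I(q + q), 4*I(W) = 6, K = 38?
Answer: -127511723/198 ≈ -6.4400e+5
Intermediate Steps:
I(W) = 3/2 (I(W) = (¼)*6 = 3/2)
j(q) = 19/2 (j(q) = 8 + 3/2 = 19/2)
G(h) = 19/18 + h/9 + (10 + h)/(9*(6 + h)) (G(h) = ((19/2 + h) + (h + 10)/(h + 6))/9 = ((19/2 + h) + (10 + h)/(6 + h))/9 = (19/2 + h + (10 + h)/(6 + h))/9 = 19/18 + h/9 + (10 + h)/(9*(6 + h)))
G(K) + 1068*(-603) = (134 + 2*38² + 33*38)/(18*(6 + 38)) + 1068*(-603) = (1/18)*(134 + 2*1444 + 1254)/44 - 644004 = (1/18)*(1/44)*(134 + 2888 + 1254) - 644004 = (1/18)*(1/44)*4276 - 644004 = 1069/198 - 644004 = -127511723/198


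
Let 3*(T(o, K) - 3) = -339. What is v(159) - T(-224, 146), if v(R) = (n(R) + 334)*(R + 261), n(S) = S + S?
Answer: 273950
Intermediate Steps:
n(S) = 2*S
T(o, K) = -110 (T(o, K) = 3 + (⅓)*(-339) = 3 - 113 = -110)
v(R) = (261 + R)*(334 + 2*R) (v(R) = (2*R + 334)*(R + 261) = (334 + 2*R)*(261 + R) = (261 + R)*(334 + 2*R))
v(159) - T(-224, 146) = (87174 + 2*159² + 856*159) - 1*(-110) = (87174 + 2*25281 + 136104) + 110 = (87174 + 50562 + 136104) + 110 = 273840 + 110 = 273950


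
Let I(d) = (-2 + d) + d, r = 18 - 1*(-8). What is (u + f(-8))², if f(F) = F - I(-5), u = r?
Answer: 900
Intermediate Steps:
r = 26 (r = 18 + 8 = 26)
I(d) = -2 + 2*d
u = 26
f(F) = 12 + F (f(F) = F - (-2 + 2*(-5)) = F - (-2 - 10) = F - 1*(-12) = F + 12 = 12 + F)
(u + f(-8))² = (26 + (12 - 8))² = (26 + 4)² = 30² = 900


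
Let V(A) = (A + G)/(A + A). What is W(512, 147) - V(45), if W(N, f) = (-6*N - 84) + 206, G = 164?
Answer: -265709/90 ≈ -2952.3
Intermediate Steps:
W(N, f) = 122 - 6*N (W(N, f) = (-84 - 6*N) + 206 = 122 - 6*N)
V(A) = (164 + A)/(2*A) (V(A) = (A + 164)/(A + A) = (164 + A)/((2*A)) = (164 + A)*(1/(2*A)) = (164 + A)/(2*A))
W(512, 147) - V(45) = (122 - 6*512) - (164 + 45)/(2*45) = (122 - 3072) - 209/(2*45) = -2950 - 1*209/90 = -2950 - 209/90 = -265709/90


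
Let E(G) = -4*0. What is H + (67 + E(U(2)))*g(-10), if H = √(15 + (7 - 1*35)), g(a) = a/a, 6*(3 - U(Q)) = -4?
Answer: 67 + I*√13 ≈ 67.0 + 3.6056*I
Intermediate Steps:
U(Q) = 11/3 (U(Q) = 3 - ⅙*(-4) = 3 + ⅔ = 11/3)
g(a) = 1
E(G) = 0
H = I*√13 (H = √(15 + (7 - 35)) = √(15 - 28) = √(-13) = I*√13 ≈ 3.6056*I)
H + (67 + E(U(2)))*g(-10) = I*√13 + (67 + 0)*1 = I*√13 + 67*1 = I*√13 + 67 = 67 + I*√13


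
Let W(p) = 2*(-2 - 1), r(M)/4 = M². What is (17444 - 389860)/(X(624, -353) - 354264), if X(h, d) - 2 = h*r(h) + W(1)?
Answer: -8464/22080187 ≈ -0.00038333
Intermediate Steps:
r(M) = 4*M²
W(p) = -6 (W(p) = 2*(-3) = -6)
X(h, d) = -4 + 4*h³ (X(h, d) = 2 + (h*(4*h²) - 6) = 2 + (4*h³ - 6) = 2 + (-6 + 4*h³) = -4 + 4*h³)
(17444 - 389860)/(X(624, -353) - 354264) = (17444 - 389860)/((-4 + 4*624³) - 354264) = -372416/((-4 + 4*242970624) - 354264) = -372416/((-4 + 971882496) - 354264) = -372416/(971882492 - 354264) = -372416/971528228 = -372416*1/971528228 = -8464/22080187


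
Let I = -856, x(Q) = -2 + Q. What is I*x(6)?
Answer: -3424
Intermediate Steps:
I*x(6) = -856*(-2 + 6) = -856*4 = -3424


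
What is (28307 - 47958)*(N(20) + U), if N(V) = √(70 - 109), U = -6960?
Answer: 136770960 - 19651*I*√39 ≈ 1.3677e+8 - 1.2272e+5*I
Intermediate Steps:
N(V) = I*√39 (N(V) = √(-39) = I*√39)
(28307 - 47958)*(N(20) + U) = (28307 - 47958)*(I*√39 - 6960) = -19651*(-6960 + I*√39) = 136770960 - 19651*I*√39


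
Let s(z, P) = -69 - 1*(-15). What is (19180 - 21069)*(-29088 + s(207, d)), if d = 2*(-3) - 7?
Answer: 55049238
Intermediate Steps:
d = -13 (d = -6 - 7 = -13)
s(z, P) = -54 (s(z, P) = -69 + 15 = -54)
(19180 - 21069)*(-29088 + s(207, d)) = (19180 - 21069)*(-29088 - 54) = -1889*(-29142) = 55049238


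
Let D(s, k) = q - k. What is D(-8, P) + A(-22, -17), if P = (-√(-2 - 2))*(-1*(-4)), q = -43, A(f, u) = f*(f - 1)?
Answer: 463 + 8*I ≈ 463.0 + 8.0*I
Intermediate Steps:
A(f, u) = f*(-1 + f)
P = -8*I (P = -√(-4)*4 = -2*I*4 = -8*I ≈ -8.0*I)
D(s, k) = -43 - k
D(-8, P) + A(-22, -17) = (-43 - (-8)*I) - 22*(-1 - 22) = (-43 + 8*I) - 22*(-23) = (-43 + 8*I) + 506 = 463 + 8*I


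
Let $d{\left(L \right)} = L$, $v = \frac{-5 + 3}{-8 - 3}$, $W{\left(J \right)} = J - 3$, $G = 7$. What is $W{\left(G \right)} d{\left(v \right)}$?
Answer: $\frac{8}{11} \approx 0.72727$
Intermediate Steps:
$W{\left(J \right)} = -3 + J$ ($W{\left(J \right)} = J - 3 = -3 + J$)
$v = \frac{2}{11}$ ($v = - \frac{2}{-11} = \left(-2\right) \left(- \frac{1}{11}\right) = \frac{2}{11} \approx 0.18182$)
$W{\left(G \right)} d{\left(v \right)} = \left(-3 + 7\right) \frac{2}{11} = 4 \cdot \frac{2}{11} = \frac{8}{11}$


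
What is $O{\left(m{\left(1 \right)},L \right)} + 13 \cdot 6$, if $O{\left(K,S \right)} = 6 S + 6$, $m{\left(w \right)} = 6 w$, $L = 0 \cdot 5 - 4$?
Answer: $60$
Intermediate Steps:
$L = -4$ ($L = 0 - 4 = -4$)
$O{\left(K,S \right)} = 6 + 6 S$
$O{\left(m{\left(1 \right)},L \right)} + 13 \cdot 6 = \left(6 + 6 \left(-4\right)\right) + 13 \cdot 6 = \left(6 - 24\right) + 78 = -18 + 78 = 60$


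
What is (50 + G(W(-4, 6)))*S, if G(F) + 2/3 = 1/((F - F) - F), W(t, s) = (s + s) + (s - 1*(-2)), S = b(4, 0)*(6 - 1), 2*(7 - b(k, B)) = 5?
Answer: 8871/8 ≈ 1108.9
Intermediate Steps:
b(k, B) = 9/2 (b(k, B) = 7 - ½*5 = 7 - 5/2 = 9/2)
S = 45/2 (S = 9*(6 - 1)/2 = (9/2)*5 = 45/2 ≈ 22.500)
W(t, s) = 2 + 3*s (W(t, s) = 2*s + (s + 2) = 2*s + (2 + s) = 2 + 3*s)
G(F) = -⅔ - 1/F (G(F) = -⅔ + 1/((F - F) - F) = -⅔ + 1/(0 - F) = -⅔ + 1/(-F) = -⅔ - 1/F)
(50 + G(W(-4, 6)))*S = (50 + (-⅔ - 1/(2 + 3*6)))*(45/2) = (50 + (-⅔ - 1/(2 + 18)))*(45/2) = (50 + (-⅔ - 1/20))*(45/2) = (50 - 43/60)*(45/2) = (2957/60)*(45/2) = 8871/8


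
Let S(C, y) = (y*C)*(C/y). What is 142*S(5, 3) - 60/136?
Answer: 120685/34 ≈ 3549.6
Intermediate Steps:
S(C, y) = C**2 (S(C, y) = (C*y)*(C/y) = C**2)
142*S(5, 3) - 60/136 = 142*5**2 - 60/136 = 142*25 - 60*1/136 = 3550 - 15/34 = 120685/34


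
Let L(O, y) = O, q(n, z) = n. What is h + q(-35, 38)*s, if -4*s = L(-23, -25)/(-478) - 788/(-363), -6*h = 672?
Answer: -64258817/694056 ≈ -92.584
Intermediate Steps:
h = -112 (h = -1/6*672 = -112)
s = -385013/694056 (s = -(-23/(-478) - 788/(-363))/4 = -(-23*(-1/478) - 788*(-1/363))/4 = -(23/478 + 788/363)/4 = -1/4*385013/173514 = -385013/694056 ≈ -0.55473)
h + q(-35, 38)*s = -112 - 35*(-385013/694056) = -112 + 13475455/694056 = -64258817/694056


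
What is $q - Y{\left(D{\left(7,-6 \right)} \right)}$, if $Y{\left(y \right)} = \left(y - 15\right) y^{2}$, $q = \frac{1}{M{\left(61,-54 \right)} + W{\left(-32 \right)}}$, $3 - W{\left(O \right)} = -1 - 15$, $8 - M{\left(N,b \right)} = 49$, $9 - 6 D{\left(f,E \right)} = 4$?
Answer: $\frac{23267}{2376} \approx 9.7925$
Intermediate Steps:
$D{\left(f,E \right)} = \frac{5}{6}$ ($D{\left(f,E \right)} = \frac{3}{2} - \frac{2}{3} = \frac{5}{6}$)
$M{\left(N,b \right)} = -41$ ($M{\left(N,b \right)} = 8 - 49 = -41$)
$W{\left(O \right)} = 19$ ($W{\left(O \right)} = 3 - \left(-1 - 15\right) = 3 - -16 = 3 + 16 = 19$)
$q = - \frac{1}{22}$ ($q = \frac{1}{-41 + 19} = \frac{1}{-22} = - \frac{1}{22} \approx -0.045455$)
$Y{\left(y \right)} = y^{2} \left(-15 + y\right)$ ($Y{\left(y \right)} = \left(-15 + y\right) y^{2} = y^{2} \left(-15 + y\right)$)
$q - Y{\left(D{\left(7,-6 \right)} \right)} = - \frac{1}{22} - \left(\frac{5}{6}\right)^{2} \left(-15 + \frac{5}{6}\right) = - \frac{1}{22} - \frac{25}{36} \left(- \frac{85}{6}\right) = - \frac{1}{22} - - \frac{2125}{216} = - \frac{1}{22} + \frac{2125}{216} = \frac{23267}{2376}$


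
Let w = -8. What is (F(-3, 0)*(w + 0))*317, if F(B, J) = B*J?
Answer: 0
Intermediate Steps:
(F(-3, 0)*(w + 0))*317 = ((-3*0)*(-8 + 0))*317 = (0*(-8))*317 = 0*317 = 0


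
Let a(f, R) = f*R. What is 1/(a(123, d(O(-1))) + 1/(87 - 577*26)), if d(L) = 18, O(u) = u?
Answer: 14915/33021809 ≈ 0.00045167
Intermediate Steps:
a(f, R) = R*f
1/(a(123, d(O(-1))) + 1/(87 - 577*26)) = 1/(18*123 + 1/(87 - 577*26)) = 1/(2214 + 1/(87 - 15002)) = 1/(2214 + 1/(-14915)) = 1/(2214 - 1/14915) = 1/(33021809/14915) = 14915/33021809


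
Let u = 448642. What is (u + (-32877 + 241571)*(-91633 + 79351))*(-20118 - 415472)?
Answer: 1116300025038940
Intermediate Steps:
(u + (-32877 + 241571)*(-91633 + 79351))*(-20118 - 415472) = (448642 + (-32877 + 241571)*(-91633 + 79351))*(-20118 - 415472) = (448642 + 208694*(-12282))*(-435590) = (448642 - 2563179708)*(-435590) = -2562731066*(-435590) = 1116300025038940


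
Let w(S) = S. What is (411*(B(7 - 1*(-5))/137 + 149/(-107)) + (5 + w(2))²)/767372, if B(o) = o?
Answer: -13036/20527201 ≈ -0.00063506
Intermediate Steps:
(411*(B(7 - 1*(-5))/137 + 149/(-107)) + (5 + w(2))²)/767372 = (411*((7 - 1*(-5))/137 + 149/(-107)) + (5 + 2)²)/767372 = (411*((7 + 5)*(1/137) + 149*(-1/107)) + 7²)*(1/767372) = (411*(12*(1/137) - 149/107) + 49)*(1/767372) = (411*(12/137 - 149/107) + 49)*(1/767372) = (411*(-19129/14659) + 49)*(1/767372) = (-57387/107 + 49)*(1/767372) = -52144/107*1/767372 = -13036/20527201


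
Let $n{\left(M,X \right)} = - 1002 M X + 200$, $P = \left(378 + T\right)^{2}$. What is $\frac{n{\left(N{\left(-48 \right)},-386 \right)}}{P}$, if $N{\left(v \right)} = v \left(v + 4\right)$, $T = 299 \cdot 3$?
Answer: $\frac{816862664}{1625625} \approx 502.49$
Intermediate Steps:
$T = 897$
$N{\left(v \right)} = v \left(4 + v\right)$
$P = 1625625$ ($P = \left(378 + 897\right)^{2} = 1275^{2} = 1625625$)
$n{\left(M,X \right)} = 200 - 1002 M X$ ($n{\left(M,X \right)} = - 1002 M X + 200 = 200 - 1002 M X$)
$\frac{n{\left(N{\left(-48 \right)},-386 \right)}}{P} = \frac{200 - 1002 \left(- 48 \left(4 - 48\right)\right) \left(-386\right)}{1625625} = \left(200 - 1002 \left(\left(-48\right) \left(-44\right)\right) \left(-386\right)\right) \frac{1}{1625625} = \left(200 - 2116224 \left(-386\right)\right) \frac{1}{1625625} = \left(200 + 816862464\right) \frac{1}{1625625} = 816862664 \cdot \frac{1}{1625625} = \frac{816862664}{1625625}$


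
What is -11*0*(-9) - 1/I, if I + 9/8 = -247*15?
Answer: 8/29649 ≈ 0.00026982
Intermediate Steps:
I = -29649/8 (I = -9/8 - 247*15 = -9/8 - 3705 = -29649/8 ≈ -3706.1)
-11*0*(-9) - 1/I = -11*0*(-9) - 1/(-29649/8) = 0*(-9) - 1*(-8/29649) = 0 + 8/29649 = 8/29649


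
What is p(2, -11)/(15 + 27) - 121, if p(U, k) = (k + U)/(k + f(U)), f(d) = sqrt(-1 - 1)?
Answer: -69443/574 + I*sqrt(2)/574 ≈ -120.98 + 0.0024638*I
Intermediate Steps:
f(d) = I*sqrt(2) (f(d) = sqrt(-2) = I*sqrt(2))
p(U, k) = (U + k)/(k + I*sqrt(2)) (p(U, k) = (k + U)/(k + I*sqrt(2)) = (U + k)/(k + I*sqrt(2)))
p(2, -11)/(15 + 27) - 121 = ((2 - 11)/(-11 + I*sqrt(2)))/(15 + 27) - 121 = (-9/(-11 + I*sqrt(2)))/42 - 121 = -9/(-11 + I*sqrt(2))*(1/42) - 121 = -3/(14*(-11 + I*sqrt(2))) - 121 = -121 - 3/(14*(-11 + I*sqrt(2)))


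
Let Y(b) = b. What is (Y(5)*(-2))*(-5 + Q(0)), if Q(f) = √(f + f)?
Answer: 50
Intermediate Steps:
Q(f) = √2*√f (Q(f) = √(2*f) = √2*√f)
(Y(5)*(-2))*(-5 + Q(0)) = (5*(-2))*(-5 + √2*√0) = -10*(-5 + √2*0) = -10*(-5 + 0) = -10*(-5) = 50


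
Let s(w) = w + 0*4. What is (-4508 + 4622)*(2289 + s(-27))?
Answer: 257868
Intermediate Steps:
s(w) = w (s(w) = w + 0 = w)
(-4508 + 4622)*(2289 + s(-27)) = (-4508 + 4622)*(2289 - 27) = 114*2262 = 257868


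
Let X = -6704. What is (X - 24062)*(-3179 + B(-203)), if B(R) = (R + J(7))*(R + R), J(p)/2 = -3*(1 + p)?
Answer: -3037434882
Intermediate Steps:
J(p) = -6 - 6*p (J(p) = 2*(-3*(1 + p)) = 2*(-3 - 3*p) = -6 - 6*p)
B(R) = 2*R*(-48 + R) (B(R) = (R + (-6 - 6*7))*(R + R) = (R + (-6 - 42))*(2*R) = (R - 48)*(2*R) = (-48 + R)*(2*R) = 2*R*(-48 + R))
(X - 24062)*(-3179 + B(-203)) = (-6704 - 24062)*(-3179 + 2*(-203)*(-48 - 203)) = -30766*(-3179 + 2*(-203)*(-251)) = -30766*(-3179 + 101906) = -30766*98727 = -3037434882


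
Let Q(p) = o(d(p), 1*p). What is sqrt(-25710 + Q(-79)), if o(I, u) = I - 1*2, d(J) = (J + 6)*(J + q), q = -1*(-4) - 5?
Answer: 12*I*sqrt(138) ≈ 140.97*I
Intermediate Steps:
q = -1 (q = 4 - 5 = -1)
d(J) = (-1 + J)*(6 + J) (d(J) = (J + 6)*(J - 1) = (6 + J)*(-1 + J) = (-1 + J)*(6 + J))
o(I, u) = -2 + I (o(I, u) = I - 2 = -2 + I)
Q(p) = -8 + p**2 + 5*p (Q(p) = -2 + (-6 + p**2 + 5*p) = -8 + p**2 + 5*p)
sqrt(-25710 + Q(-79)) = sqrt(-25710 + (-8 + (-79)**2 + 5*(-79))) = sqrt(-25710 + (-8 + 6241 - 395)) = sqrt(-25710 + 5838) = sqrt(-19872) = 12*I*sqrt(138)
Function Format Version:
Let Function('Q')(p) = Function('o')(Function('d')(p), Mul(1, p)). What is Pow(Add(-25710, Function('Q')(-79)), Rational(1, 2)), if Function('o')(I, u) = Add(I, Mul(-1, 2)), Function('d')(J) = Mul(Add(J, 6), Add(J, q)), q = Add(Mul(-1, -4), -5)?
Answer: Mul(12, I, Pow(138, Rational(1, 2))) ≈ Mul(140.97, I)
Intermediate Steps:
q = -1 (q = Add(4, -5) = -1)
Function('d')(J) = Mul(Add(-1, J), Add(6, J)) (Function('d')(J) = Mul(Add(J, 6), Add(J, -1)) = Mul(Add(6, J), Add(-1, J)) = Mul(Add(-1, J), Add(6, J)))
Function('o')(I, u) = Add(-2, I) (Function('o')(I, u) = Add(I, -2) = Add(-2, I))
Function('Q')(p) = Add(-8, Pow(p, 2), Mul(5, p)) (Function('Q')(p) = Add(-2, Add(-6, Pow(p, 2), Mul(5, p))) = Add(-8, Pow(p, 2), Mul(5, p)))
Pow(Add(-25710, Function('Q')(-79)), Rational(1, 2)) = Pow(Add(-25710, Add(-8, Pow(-79, 2), Mul(5, -79))), Rational(1, 2)) = Pow(Add(-25710, Add(-8, 6241, -395)), Rational(1, 2)) = Pow(Add(-25710, 5838), Rational(1, 2)) = Pow(-19872, Rational(1, 2)) = Mul(12, I, Pow(138, Rational(1, 2)))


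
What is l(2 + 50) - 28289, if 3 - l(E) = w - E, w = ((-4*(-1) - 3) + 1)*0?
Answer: -28234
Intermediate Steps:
w = 0 (w = ((4 - 3) + 1)*0 = (1 + 1)*0 = 2*0 = 0)
l(E) = 3 + E (l(E) = 3 - (0 - E) = 3 - (-1)*E = 3 + E)
l(2 + 50) - 28289 = (3 + (2 + 50)) - 28289 = (3 + 52) - 28289 = 55 - 28289 = -28234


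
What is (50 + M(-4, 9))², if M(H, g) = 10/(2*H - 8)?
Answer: 156025/64 ≈ 2437.9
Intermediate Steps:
M(H, g) = 10/(-8 + 2*H)
(50 + M(-4, 9))² = (50 + 5/(-4 - 4))² = (50 + 5/(-8))² = (50 + 5*(-⅛))² = (50 - 5/8)² = (395/8)² = 156025/64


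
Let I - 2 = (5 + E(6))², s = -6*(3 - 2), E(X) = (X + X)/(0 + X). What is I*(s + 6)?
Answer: 0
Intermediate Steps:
E(X) = 2 (E(X) = (2*X)/X = 2)
s = -6 ≈ -6.0000
I = 51 (I = 2 + (5 + 2)² = 2 + 7² = 2 + 49 = 51)
I*(s + 6) = 51*(-6 + 6) = 51*0 = 0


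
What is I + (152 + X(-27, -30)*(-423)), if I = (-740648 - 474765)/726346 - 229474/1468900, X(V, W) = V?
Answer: 41708191618576/3604492025 ≈ 11571.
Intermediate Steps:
I = -6594586749/3604492025 (I = -1215413*1/726346 - 229474*1/1468900 = -1215413/726346 - 3101/19850 = -6594586749/3604492025 ≈ -1.8295)
I + (152 + X(-27, -30)*(-423)) = -6594586749/3604492025 + (152 - 27*(-423)) = -6594586749/3604492025 + (152 + 11421) = -6594586749/3604492025 + 11573 = 41708191618576/3604492025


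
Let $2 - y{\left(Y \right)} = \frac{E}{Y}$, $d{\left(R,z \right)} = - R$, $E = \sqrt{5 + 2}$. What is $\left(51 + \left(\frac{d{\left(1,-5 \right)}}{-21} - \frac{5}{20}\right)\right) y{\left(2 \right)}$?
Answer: $\frac{4267}{42} - \frac{4267 \sqrt{7}}{168} \approx 34.396$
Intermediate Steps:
$E = \sqrt{7} \approx 2.6458$
$y{\left(Y \right)} = 2 - \frac{\sqrt{7}}{Y}$
$\left(51 + \left(\frac{d{\left(1,-5 \right)}}{-21} - \frac{5}{20}\right)\right) y{\left(2 \right)} = \left(51 - \left(\frac{1}{4} - \frac{\left(-1\right) 1}{-21}\right)\right) \left(2 - \frac{\sqrt{7}}{2}\right) = \left(51 - \frac{17}{84}\right) \left(2 - \sqrt{7} \cdot \frac{1}{2}\right) = \left(51 + \left(\frac{1}{21} - \frac{1}{4}\right)\right) \left(2 - \frac{\sqrt{7}}{2}\right) = \left(51 - \frac{17}{84}\right) \left(2 - \frac{\sqrt{7}}{2}\right) = \frac{4267 \left(2 - \frac{\sqrt{7}}{2}\right)}{84} = \frac{4267}{42} - \frac{4267 \sqrt{7}}{168}$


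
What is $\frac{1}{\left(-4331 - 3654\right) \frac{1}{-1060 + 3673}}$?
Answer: $- \frac{2613}{7985} \approx -0.32724$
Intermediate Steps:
$\frac{1}{\left(-4331 - 3654\right) \frac{1}{-1060 + 3673}} = \frac{1}{\left(-4331 - 3654\right) \frac{1}{2613}} = \frac{1}{\left(-7985\right) \frac{1}{2613}} = \frac{1}{- \frac{7985}{2613}} = - \frac{2613}{7985}$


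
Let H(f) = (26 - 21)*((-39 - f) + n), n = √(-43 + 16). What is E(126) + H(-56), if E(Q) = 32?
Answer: 117 + 15*I*√3 ≈ 117.0 + 25.981*I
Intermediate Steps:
n = 3*I*√3 (n = √(-27) = 3*I*√3 ≈ 5.1962*I)
H(f) = -195 - 5*f + 15*I*√3 (H(f) = (26 - 21)*((-39 - f) + 3*I*√3) = 5*(-39 - f + 3*I*√3) = -195 - 5*f + 15*I*√3)
E(126) + H(-56) = 32 + (-195 - 5*(-56) + 15*I*√3) = 32 + (-195 + 280 + 15*I*√3) = 32 + (85 + 15*I*√3) = 117 + 15*I*√3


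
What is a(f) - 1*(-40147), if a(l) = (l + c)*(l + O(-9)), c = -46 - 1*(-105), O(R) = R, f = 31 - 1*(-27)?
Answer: 45880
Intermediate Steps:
f = 58 (f = 31 + 27 = 58)
c = 59 (c = -46 + 105 = 59)
a(l) = (-9 + l)*(59 + l) (a(l) = (l + 59)*(l - 9) = (59 + l)*(-9 + l) = (-9 + l)*(59 + l))
a(f) - 1*(-40147) = (-531 + 58**2 + 50*58) - 1*(-40147) = (-531 + 3364 + 2900) + 40147 = 5733 + 40147 = 45880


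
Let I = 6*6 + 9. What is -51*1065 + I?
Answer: -54270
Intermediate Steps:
I = 45 (I = 36 + 9 = 45)
-51*1065 + I = -51*1065 + 45 = -54315 + 45 = -54270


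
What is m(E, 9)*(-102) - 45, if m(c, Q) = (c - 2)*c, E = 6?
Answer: -2493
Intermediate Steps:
m(c, Q) = c*(-2 + c) (m(c, Q) = (-2 + c)*c = c*(-2 + c))
m(E, 9)*(-102) - 45 = (6*(-2 + 6))*(-102) - 45 = (6*4)*(-102) - 45 = 24*(-102) - 45 = -2448 - 45 = -2493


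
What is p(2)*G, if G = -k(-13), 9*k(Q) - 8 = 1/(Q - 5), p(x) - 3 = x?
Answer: -715/162 ≈ -4.4136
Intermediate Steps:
p(x) = 3 + x
k(Q) = 8/9 + 1/(9*(-5 + Q)) (k(Q) = 8/9 + 1/(9*(Q - 5)) = 8/9 + 1/(9*(-5 + Q)))
G = -143/162 (G = -(-39 + 8*(-13))/(9*(-5 - 13)) = -(-39 - 104)/(9*(-18)) = -(-1)*(-143)/(9*18) = -1*143/162 = -143/162 ≈ -0.88272)
p(2)*G = (3 + 2)*(-143/162) = 5*(-143/162) = -715/162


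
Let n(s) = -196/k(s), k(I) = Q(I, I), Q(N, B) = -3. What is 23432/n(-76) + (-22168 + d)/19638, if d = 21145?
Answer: 115022695/320754 ≈ 358.60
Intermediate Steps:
k(I) = -3
n(s) = 196/3 (n(s) = -196/(-3) = -196*(-1/3) = 196/3)
23432/n(-76) + (-22168 + d)/19638 = 23432/(196/3) + (-22168 + 21145)/19638 = 23432*(3/196) - 1023*1/19638 = 17574/49 - 341/6546 = 115022695/320754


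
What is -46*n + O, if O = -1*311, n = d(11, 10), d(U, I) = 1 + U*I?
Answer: -5417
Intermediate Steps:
d(U, I) = 1 + I*U
n = 111 (n = 1 + 10*11 = 1 + 110 = 111)
O = -311
-46*n + O = -46*111 - 311 = -5106 - 311 = -5417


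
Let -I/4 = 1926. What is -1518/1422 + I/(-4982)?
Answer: 282701/590367 ≈ 0.47886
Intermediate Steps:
I = -7704 (I = -4*1926 = -7704)
-1518/1422 + I/(-4982) = -1518/1422 - 7704/(-4982) = -1518*1/1422 - 7704*(-1/4982) = -253/237 + 3852/2491 = 282701/590367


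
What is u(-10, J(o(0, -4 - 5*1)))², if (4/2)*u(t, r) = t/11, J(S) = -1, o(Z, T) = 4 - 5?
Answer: 25/121 ≈ 0.20661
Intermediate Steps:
o(Z, T) = -1
u(t, r) = t/22 (u(t, r) = (t/11)/2 = t/22)
u(-10, J(o(0, -4 - 5*1)))² = ((1/22)*(-10))² = (-5/11)² = 25/121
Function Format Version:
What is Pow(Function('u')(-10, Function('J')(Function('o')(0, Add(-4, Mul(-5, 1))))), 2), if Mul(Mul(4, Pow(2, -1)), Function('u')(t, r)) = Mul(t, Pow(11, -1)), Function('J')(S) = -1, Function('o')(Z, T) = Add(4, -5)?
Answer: Rational(25, 121) ≈ 0.20661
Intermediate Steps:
Function('o')(Z, T) = -1
Function('u')(t, r) = Mul(Rational(1, 22), t) (Function('u')(t, r) = Mul(Rational(1, 2), Mul(t, Pow(11, -1))) = Mul(Rational(1, 2), Mul(t, Rational(1, 11))) = Mul(Rational(1, 2), Mul(Rational(1, 11), t)) = Mul(Rational(1, 22), t))
Pow(Function('u')(-10, Function('J')(Function('o')(0, Add(-4, Mul(-5, 1))))), 2) = Pow(Mul(Rational(1, 22), -10), 2) = Pow(Rational(-5, 11), 2) = Rational(25, 121)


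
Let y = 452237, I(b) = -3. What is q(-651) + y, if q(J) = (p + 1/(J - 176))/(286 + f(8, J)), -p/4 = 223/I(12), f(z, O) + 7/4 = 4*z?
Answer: 1419332946929/3138465 ≈ 4.5224e+5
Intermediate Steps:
f(z, O) = -7/4 + 4*z
p = 892/3 (p = -892/(-3) = -892*(-1)/3 = -4*(-223/3) = 892/3 ≈ 297.33)
q(J) = 3568/3795 + 4/(1265*(-176 + J)) (q(J) = (892/3 + 1/(J - 176))/(286 + (-7/4 + 4*8)) = (892/3 + 1/(-176 + J))/(286 + (-7/4 + 32)) = (892/3 + 1/(-176 + J))/(286 + 121/4) = (892/3 + 1/(-176 + J))/(1265/4) = (892/3 + 1/(-176 + J))*(4/1265) = 3568/3795 + 4/(1265*(-176 + J)))
q(-651) + y = 4*(-156989 + 892*(-651))/(3795*(-176 - 651)) + 452237 = (4/3795)*(-156989 - 580692)/(-827) + 452237 = (4/3795)*(-1/827)*(-737681) + 452237 = 2950724/3138465 + 452237 = 1419332946929/3138465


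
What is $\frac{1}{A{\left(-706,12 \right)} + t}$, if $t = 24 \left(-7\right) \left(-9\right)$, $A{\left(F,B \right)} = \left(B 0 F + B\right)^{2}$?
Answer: $\frac{1}{1656} \approx 0.00060386$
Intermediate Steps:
$A{\left(F,B \right)} = B^{2}$ ($A{\left(F,B \right)} = \left(0 F + B\right)^{2} = \left(0 + B\right)^{2} = B^{2}$)
$t = 1512$ ($t = \left(-168\right) \left(-9\right) = 1512$)
$\frac{1}{A{\left(-706,12 \right)} + t} = \frac{1}{12^{2} + 1512} = \frac{1}{144 + 1512} = \frac{1}{1656}$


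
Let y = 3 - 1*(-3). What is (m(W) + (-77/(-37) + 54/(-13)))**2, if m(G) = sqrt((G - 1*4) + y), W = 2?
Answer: 1225/231361 ≈ 0.0052948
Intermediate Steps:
y = 6 (y = 3 + 3 = 6)
m(G) = sqrt(2 + G) (m(G) = sqrt((G - 1*4) + 6) = sqrt((G - 4) + 6) = sqrt((-4 + G) + 6) = sqrt(2 + G))
(m(W) + (-77/(-37) + 54/(-13)))**2 = (sqrt(2 + 2) + (-77/(-37) + 54/(-13)))**2 = (sqrt(4) + (-77*(-1/37) + 54*(-1/13)))**2 = (2 + (77/37 - 54/13))**2 = (2 - 997/481)**2 = (-35/481)**2 = 1225/231361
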